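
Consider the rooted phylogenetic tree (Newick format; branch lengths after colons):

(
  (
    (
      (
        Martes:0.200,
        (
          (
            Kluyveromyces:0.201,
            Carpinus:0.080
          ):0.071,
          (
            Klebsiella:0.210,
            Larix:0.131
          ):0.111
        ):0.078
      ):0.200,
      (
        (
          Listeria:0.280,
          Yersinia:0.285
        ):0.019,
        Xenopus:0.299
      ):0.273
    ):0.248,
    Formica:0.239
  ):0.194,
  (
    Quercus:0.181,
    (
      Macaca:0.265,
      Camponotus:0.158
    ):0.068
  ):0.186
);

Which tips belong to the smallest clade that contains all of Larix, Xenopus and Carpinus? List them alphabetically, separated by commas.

Tracing Larix: it sits inside (Klebsiella,Larix).
Tracing Xenopus: it sits inside ((Listeria,Yersinia),Xenopus).
Tracing Carpinus: it sits inside (Kluyveromyces,Carpinus).
The smallest clade enclosing all 3 is ((Martes,((Kluyveromyces,Carpinus),(Klebsiella,Larix))),((Listeria,Yersinia),Xenopus)); the answer is its 8 terminal taxa in alphabetical order.

Carpinus, Klebsiella, Kluyveromyces, Larix, Listeria, Martes, Xenopus, Yersinia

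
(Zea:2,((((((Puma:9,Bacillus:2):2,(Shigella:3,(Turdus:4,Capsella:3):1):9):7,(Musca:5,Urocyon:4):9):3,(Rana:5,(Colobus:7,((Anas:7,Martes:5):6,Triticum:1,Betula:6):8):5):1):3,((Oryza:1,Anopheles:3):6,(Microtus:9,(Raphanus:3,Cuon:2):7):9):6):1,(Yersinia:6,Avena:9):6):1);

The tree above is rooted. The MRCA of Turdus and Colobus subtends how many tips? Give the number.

13

The MRCA of Turdus and Colobus is the node subtending ((((Puma,Bacillus),(Shigella,(Turdus,Capsella))),(Musca,Urocyon)),(Rana,(Colobus,((Anas,Martes),Triticum,Betula)))).
That clade contains 13 terminal taxa: Anas, Bacillus, Betula, Capsella, Colobus, Martes, Musca, Puma, Rana, Shigella, Triticum, Turdus, Urocyon.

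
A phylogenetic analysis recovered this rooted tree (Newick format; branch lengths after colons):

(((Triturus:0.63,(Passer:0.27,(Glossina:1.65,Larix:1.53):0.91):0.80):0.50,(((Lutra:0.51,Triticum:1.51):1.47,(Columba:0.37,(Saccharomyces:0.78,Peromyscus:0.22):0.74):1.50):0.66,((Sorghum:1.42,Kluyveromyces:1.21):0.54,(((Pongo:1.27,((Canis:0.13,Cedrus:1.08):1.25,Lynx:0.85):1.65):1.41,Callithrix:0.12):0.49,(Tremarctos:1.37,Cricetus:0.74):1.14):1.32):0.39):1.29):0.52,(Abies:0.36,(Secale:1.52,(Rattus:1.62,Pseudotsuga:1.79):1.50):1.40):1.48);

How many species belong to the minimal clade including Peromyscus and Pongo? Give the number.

The MRCA of Peromyscus and Pongo is the node subtending (((Lutra,Triticum),(Columba,(Saccharomyces,Peromyscus))),((Sorghum,Kluyveromyces),(((Pongo,((Canis,Cedrus),Lynx)),Callithrix),(Tremarctos,Cricetus)))).
That clade contains 14 terminal taxa: Callithrix, Canis, Cedrus, Columba, Cricetus, Kluyveromyces, Lutra, Lynx, Peromyscus, Pongo, Saccharomyces, Sorghum, Tremarctos, Triticum.

14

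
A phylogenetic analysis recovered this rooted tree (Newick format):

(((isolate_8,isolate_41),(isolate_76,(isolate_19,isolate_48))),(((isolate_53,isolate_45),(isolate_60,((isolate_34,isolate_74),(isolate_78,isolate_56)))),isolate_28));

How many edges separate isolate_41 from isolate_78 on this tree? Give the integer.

The MRCA of isolate_41 and isolate_78 is the root of the tree.
From isolate_41 up to that node: 3 branches. From isolate_78 up to the same node: 6 branches. Total: 3 + 6 = 9.

9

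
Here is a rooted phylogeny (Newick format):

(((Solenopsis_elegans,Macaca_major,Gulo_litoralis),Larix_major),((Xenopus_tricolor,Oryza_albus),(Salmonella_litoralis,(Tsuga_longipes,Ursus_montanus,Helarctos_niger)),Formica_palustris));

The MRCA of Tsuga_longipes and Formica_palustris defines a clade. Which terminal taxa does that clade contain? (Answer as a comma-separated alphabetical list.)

Formica_palustris, Helarctos_niger, Oryza_albus, Salmonella_litoralis, Tsuga_longipes, Ursus_montanus, Xenopus_tricolor

Tracing Tsuga_longipes: it sits inside (Tsuga_longipes,Ursus_montanus,Helarctos_niger).
Tracing Formica_palustris: it sits inside ((Xenopus_tricolor,Oryza_albus),(Salmonella_litoralis,(Tsuga_longipes,Ursus_montanus,Helarctos_niger)),Formica_palustris).
The smallest clade enclosing both is ((Xenopus_tricolor,Oryza_albus),(Salmonella_litoralis,(Tsuga_longipes,Ursus_montanus,Helarctos_niger)),Formica_palustris); the answer is its 7 terminal taxa in alphabetical order.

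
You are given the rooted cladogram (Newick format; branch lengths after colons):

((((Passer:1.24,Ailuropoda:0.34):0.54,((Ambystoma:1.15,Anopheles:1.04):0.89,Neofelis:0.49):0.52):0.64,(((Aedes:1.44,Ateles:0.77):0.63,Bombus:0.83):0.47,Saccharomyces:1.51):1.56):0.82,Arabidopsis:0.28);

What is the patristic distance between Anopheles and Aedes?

The path runs Anopheles → … → MRCA → … → Aedes; the MRCA is the node subtending (((Passer,Ailuropoda),((Ambystoma,Anopheles),Neofelis)),(((Aedes,Ateles),Bombus),Saccharomyces)).
Branch lengths along that path: 1.04 + 0.89 + 0.52 + 0.64 + 1.56 + 0.47 + 0.63 + 1.44 = 7.19.

7.19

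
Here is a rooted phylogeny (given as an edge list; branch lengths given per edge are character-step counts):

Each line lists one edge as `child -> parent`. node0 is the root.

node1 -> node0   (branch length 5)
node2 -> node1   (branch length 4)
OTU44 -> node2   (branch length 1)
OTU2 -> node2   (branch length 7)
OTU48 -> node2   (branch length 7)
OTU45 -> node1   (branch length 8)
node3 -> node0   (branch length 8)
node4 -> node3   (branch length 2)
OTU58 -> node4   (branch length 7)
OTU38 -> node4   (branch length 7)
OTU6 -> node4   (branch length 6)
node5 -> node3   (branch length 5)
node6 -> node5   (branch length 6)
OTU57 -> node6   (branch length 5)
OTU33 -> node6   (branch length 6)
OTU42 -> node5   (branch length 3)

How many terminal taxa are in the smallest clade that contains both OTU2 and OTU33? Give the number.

The MRCA of OTU2 and OTU33 is the root, so the clade is the entire tree.
That clade contains 10 terminal taxa: OTU2, OTU33, OTU38, OTU42, OTU44, OTU45, OTU48, OTU57, OTU58, OTU6.

10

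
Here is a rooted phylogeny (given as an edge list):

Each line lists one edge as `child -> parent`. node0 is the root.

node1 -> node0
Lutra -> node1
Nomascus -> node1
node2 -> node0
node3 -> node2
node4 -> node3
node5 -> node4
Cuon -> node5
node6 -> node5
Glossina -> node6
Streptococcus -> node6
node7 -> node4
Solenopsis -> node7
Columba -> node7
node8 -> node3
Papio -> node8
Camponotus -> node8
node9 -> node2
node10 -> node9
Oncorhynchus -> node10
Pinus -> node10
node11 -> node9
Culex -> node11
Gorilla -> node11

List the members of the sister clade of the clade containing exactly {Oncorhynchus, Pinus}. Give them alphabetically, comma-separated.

Culex, Gorilla

The clade containing exactly {Oncorhynchus, Pinus} attaches to the tree at the node subtending ((Oncorhynchus,Pinus),(Culex,Gorilla)).
The other lineage descending from that same node — the sister group — is (Culex,Gorilla); its 2 tips in alphabetical order are the answer.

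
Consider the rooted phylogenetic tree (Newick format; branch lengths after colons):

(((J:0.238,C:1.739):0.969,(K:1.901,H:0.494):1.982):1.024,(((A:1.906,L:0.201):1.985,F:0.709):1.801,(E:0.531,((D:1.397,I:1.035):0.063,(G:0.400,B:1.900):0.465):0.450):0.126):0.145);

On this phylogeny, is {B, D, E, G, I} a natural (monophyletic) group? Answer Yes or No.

The most recent common ancestor of these taxa subtends (E,((D,I),(G,B))).
That clade has exactly 5 tips — every listed taxon and nothing else — so the group is monophyletic.

Yes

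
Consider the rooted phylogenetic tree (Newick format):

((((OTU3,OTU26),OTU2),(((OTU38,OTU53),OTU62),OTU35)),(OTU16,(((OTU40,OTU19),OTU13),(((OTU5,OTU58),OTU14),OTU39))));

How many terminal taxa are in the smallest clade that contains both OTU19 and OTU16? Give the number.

The MRCA of OTU19 and OTU16 is the node subtending (OTU16,(((OTU40,OTU19),OTU13),(((OTU5,OTU58),OTU14),OTU39))).
That clade contains 8 terminal taxa: OTU13, OTU14, OTU16, OTU19, OTU39, OTU40, OTU5, OTU58.

8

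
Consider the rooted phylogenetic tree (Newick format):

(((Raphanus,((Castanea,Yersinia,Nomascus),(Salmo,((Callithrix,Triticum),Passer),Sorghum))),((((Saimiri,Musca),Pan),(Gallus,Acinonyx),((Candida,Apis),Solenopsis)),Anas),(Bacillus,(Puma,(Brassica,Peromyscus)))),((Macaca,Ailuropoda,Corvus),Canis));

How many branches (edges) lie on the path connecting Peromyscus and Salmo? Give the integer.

The MRCA of Peromyscus and Salmo is the node subtending ((Raphanus,((Castanea,Yersinia,Nomascus),(Salmo,((Callithrix,Triticum),Passer),Sorghum))),((((Saimiri,Musca),Pan),(Gallus,Acinonyx),((Candida,Apis),Solenopsis)),Anas),(Bacillus,(Puma,(Brassica,Peromyscus)))).
From Peromyscus up to that node: 4 branches. From Salmo up to the same node: 4 branches. Total: 4 + 4 = 8.

8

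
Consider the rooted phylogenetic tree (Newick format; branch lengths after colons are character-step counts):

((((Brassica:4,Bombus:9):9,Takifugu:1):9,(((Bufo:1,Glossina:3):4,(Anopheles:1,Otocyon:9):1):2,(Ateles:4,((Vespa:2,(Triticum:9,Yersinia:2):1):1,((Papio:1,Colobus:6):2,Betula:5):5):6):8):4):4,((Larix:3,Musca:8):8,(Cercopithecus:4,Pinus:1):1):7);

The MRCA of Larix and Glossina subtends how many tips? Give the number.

18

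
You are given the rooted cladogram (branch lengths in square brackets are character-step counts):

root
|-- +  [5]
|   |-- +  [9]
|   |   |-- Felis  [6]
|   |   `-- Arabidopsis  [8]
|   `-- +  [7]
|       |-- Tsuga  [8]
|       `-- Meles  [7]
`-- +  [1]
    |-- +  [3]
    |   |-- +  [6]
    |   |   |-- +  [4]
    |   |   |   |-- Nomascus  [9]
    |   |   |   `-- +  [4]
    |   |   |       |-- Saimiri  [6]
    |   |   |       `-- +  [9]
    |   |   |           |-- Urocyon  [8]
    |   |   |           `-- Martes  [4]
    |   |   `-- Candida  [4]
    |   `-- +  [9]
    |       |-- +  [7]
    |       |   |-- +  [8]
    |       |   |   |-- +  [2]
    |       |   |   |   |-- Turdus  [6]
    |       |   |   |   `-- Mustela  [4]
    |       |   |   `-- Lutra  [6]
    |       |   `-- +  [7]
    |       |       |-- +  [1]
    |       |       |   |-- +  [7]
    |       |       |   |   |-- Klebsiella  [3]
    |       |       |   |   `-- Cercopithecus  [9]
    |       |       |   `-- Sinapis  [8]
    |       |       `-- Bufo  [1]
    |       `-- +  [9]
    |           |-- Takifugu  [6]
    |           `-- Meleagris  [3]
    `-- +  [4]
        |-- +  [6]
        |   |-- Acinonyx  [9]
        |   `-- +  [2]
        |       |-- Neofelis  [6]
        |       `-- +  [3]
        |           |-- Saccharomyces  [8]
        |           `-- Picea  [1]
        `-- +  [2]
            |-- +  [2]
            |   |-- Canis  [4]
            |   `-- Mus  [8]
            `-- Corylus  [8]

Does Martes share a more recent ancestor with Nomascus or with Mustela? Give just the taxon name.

Nomascus

The MRCA of Martes and Nomascus subtends (Nomascus,(Saimiri,(Urocyon,Martes))) (4 taxa).
The MRCA of Martes and Mustela subtends (((Nomascus,(Saimiri,(Urocyon,Martes))),Candida),((((Turdus,Mustela),Lutra),(((Klebsiella,Cercopithecus),Sinapis),Bufo)),(Takifugu,Meleagris))) (14 taxa).
The first is nested inside the second, so Martes shares a more recent common ancestor with Nomascus.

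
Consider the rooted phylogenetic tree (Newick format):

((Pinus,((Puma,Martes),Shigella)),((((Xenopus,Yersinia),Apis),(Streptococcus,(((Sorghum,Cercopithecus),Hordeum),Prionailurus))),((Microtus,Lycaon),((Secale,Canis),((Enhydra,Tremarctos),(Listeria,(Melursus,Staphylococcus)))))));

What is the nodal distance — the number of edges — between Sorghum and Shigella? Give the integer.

The MRCA of Sorghum and Shigella is the root of the tree.
From Sorghum up to that node: 7 branches. From Shigella up to the same node: 3 branches. Total: 7 + 3 = 10.

10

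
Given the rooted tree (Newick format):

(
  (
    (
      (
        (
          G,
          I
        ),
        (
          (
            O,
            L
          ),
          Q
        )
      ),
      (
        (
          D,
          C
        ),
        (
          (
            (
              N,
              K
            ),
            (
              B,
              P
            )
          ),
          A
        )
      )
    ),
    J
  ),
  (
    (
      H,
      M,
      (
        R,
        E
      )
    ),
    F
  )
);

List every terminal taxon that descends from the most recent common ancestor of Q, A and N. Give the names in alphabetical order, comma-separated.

A, B, C, D, G, I, K, L, N, O, P, Q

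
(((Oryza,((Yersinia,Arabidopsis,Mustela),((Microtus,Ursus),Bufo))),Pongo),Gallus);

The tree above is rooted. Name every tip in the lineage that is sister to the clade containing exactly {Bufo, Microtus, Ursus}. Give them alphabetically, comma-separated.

Arabidopsis, Mustela, Yersinia

The clade containing exactly {Bufo, Microtus, Ursus} attaches to the tree at the node subtending ((Yersinia,Arabidopsis,Mustela),((Microtus,Ursus),Bufo)).
The other lineage descending from that same node — the sister group — is (Yersinia,Arabidopsis,Mustela); its 3 tips in alphabetical order are the answer.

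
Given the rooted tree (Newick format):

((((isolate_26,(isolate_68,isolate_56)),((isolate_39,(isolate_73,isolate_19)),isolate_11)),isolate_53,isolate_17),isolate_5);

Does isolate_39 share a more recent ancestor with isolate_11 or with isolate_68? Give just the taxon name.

isolate_11

The MRCA of isolate_39 and isolate_11 subtends ((isolate_39,(isolate_73,isolate_19)),isolate_11) (4 taxa).
The MRCA of isolate_39 and isolate_68 subtends ((isolate_26,(isolate_68,isolate_56)),((isolate_39,(isolate_73,isolate_19)),isolate_11)) (7 taxa).
The first is nested inside the second, so isolate_39 shares a more recent common ancestor with isolate_11.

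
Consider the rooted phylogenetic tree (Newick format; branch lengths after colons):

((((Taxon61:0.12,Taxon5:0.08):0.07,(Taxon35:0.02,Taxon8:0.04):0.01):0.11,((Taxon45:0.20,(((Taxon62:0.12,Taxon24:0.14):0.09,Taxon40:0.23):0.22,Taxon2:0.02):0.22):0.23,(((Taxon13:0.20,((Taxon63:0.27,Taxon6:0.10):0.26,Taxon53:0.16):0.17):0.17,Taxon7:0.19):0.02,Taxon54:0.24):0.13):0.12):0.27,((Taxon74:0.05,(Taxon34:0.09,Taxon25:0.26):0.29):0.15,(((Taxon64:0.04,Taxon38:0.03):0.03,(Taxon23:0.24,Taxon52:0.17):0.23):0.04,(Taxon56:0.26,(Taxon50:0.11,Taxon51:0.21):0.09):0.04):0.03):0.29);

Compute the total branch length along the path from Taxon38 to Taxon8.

0.85

The path runs Taxon38 → … → MRCA → … → Taxon8; the MRCA is the root of the tree.
Branch lengths along that path: 0.03 + 0.03 + 0.04 + 0.03 + 0.29 + 0.27 + 0.11 + 0.01 + 0.04 = 0.85.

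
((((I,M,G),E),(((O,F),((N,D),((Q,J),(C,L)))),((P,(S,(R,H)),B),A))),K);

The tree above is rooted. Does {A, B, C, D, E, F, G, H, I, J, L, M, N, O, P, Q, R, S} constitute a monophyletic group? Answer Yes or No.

The most recent common ancestor of these taxa subtends (((I,M,G),E),(((O,F),((N,D),((Q,J),(C,L)))),((P,(S,(R,H)),B),A))).
That clade has exactly 18 tips — every listed taxon and nothing else — so the group is monophyletic.

Yes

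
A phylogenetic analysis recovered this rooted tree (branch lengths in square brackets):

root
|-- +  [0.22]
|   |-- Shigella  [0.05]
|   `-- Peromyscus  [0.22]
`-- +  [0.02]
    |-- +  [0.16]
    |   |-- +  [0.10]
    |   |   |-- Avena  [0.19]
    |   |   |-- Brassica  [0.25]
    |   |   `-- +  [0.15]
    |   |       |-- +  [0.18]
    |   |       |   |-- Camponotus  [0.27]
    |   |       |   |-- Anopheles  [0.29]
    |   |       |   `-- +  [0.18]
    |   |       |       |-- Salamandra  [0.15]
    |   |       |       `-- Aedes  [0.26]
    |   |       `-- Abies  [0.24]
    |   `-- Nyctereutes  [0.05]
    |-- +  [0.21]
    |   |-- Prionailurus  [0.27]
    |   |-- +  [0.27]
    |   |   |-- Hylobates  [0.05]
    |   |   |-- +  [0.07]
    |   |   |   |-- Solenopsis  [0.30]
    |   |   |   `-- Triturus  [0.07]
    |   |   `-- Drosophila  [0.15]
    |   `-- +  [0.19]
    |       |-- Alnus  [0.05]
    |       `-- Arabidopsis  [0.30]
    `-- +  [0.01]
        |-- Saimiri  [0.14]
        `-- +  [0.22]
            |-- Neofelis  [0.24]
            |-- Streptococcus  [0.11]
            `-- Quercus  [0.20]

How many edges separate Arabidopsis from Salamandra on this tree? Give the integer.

The MRCA of Arabidopsis and Salamandra is the node subtending (((Avena,Brassica,((Camponotus,Anopheles,(Salamandra,Aedes)),Abies)),Nyctereutes),(Prionailurus,(Hylobates,(Solenopsis,Triturus),Drosophila),(Alnus,Arabidopsis)),(Saimiri,(Neofelis,Streptococcus,Quercus))).
From Arabidopsis up to that node: 3 branches. From Salamandra up to the same node: 6 branches. Total: 3 + 6 = 9.

9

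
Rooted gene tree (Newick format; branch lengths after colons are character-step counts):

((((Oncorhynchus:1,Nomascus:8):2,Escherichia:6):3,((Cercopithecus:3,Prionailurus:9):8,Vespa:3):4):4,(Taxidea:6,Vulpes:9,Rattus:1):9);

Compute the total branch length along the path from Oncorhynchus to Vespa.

13

The path runs Oncorhynchus → … → MRCA → … → Vespa; the MRCA is the node subtending (((Oncorhynchus,Nomascus),Escherichia),((Cercopithecus,Prionailurus),Vespa)).
Branch lengths along that path: 1 + 2 + 3 + 4 + 3 = 13.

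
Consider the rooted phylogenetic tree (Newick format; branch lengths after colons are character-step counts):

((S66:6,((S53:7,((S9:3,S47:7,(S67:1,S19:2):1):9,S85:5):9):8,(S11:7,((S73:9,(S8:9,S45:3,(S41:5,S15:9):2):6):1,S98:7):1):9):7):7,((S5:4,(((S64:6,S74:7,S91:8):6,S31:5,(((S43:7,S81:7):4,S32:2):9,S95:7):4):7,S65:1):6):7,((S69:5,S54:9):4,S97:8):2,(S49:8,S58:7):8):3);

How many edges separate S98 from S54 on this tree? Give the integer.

9

The MRCA of S98 and S54 is the root of the tree.
From S98 up to that node: 5 branches. From S54 up to the same node: 4 branches. Total: 5 + 4 = 9.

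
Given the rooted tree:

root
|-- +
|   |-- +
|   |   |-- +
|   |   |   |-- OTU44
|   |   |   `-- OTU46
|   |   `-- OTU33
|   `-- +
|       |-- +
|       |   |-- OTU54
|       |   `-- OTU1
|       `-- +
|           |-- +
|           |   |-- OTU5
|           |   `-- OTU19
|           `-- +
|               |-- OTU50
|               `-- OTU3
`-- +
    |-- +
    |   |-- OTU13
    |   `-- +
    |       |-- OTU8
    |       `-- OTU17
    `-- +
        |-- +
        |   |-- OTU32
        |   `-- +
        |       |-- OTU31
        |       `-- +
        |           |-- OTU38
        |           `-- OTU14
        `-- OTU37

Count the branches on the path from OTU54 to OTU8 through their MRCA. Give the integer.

The MRCA of OTU54 and OTU8 is the root of the tree.
From OTU54 up to that node: 4 branches. From OTU8 up to the same node: 4 branches. Total: 4 + 4 = 8.

8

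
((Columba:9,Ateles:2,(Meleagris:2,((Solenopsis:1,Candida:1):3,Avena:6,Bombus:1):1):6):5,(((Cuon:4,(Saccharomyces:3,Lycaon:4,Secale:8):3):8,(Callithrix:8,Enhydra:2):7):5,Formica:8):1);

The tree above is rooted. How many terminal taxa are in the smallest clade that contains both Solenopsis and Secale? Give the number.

The MRCA of Solenopsis and Secale is the root, so the clade is the entire tree.
That clade contains 14 terminal taxa: Ateles, Avena, Bombus, Callithrix, Candida, Columba, Cuon, Enhydra, Formica, Lycaon, Meleagris, Saccharomyces, Secale, Solenopsis.

14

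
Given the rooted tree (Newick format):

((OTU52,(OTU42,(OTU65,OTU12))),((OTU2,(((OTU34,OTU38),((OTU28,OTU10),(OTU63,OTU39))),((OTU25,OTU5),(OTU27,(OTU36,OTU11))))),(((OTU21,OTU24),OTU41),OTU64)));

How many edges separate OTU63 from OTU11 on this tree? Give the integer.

The MRCA of OTU63 and OTU11 is the node subtending (((OTU34,OTU38),((OTU28,OTU10),(OTU63,OTU39))),((OTU25,OTU5),(OTU27,(OTU36,OTU11)))).
From OTU63 up to that node: 4 branches. From OTU11 up to the same node: 4 branches. Total: 4 + 4 = 8.

8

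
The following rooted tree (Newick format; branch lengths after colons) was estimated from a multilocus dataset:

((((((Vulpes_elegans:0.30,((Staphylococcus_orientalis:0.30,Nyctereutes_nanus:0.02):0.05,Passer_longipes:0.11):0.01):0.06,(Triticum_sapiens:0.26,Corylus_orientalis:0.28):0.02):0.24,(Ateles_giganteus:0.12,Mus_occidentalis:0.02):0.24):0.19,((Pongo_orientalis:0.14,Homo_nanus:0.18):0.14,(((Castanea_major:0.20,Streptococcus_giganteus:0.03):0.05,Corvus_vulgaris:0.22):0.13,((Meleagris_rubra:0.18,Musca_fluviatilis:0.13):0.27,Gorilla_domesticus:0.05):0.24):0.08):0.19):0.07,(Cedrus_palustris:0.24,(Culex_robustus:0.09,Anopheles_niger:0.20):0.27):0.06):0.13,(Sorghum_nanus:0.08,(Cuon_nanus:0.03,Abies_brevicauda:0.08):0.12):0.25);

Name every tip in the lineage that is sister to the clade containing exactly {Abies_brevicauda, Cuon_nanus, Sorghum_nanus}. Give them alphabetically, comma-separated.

The clade containing exactly {Abies_brevicauda, Cuon_nanus, Sorghum_nanus} attaches directly to the root of the tree.
The other lineage descending from that same node — the sister group — is (((((Vulpes_elegans,((Staphylococcus_orientalis,Nyctereutes_nanus),Passer_longipes)),(Triticum_sapiens,Corylus_orientalis)),(Ateles_giganteus,Mus_occidentalis)),((Pongo_orientalis,Homo_nanus),(((Castanea_major,Streptococcus_giganteus),Corvus_vulgaris),((Meleagris_rubra,Musca_fluviatilis),Gorilla_domesticus)))),(Cedrus_palustris,(Culex_robustus,Anopheles_niger))); its 19 tips in alphabetical order are the answer.

Anopheles_niger, Ateles_giganteus, Castanea_major, Cedrus_palustris, Corvus_vulgaris, Corylus_orientalis, Culex_robustus, Gorilla_domesticus, Homo_nanus, Meleagris_rubra, Mus_occidentalis, Musca_fluviatilis, Nyctereutes_nanus, Passer_longipes, Pongo_orientalis, Staphylococcus_orientalis, Streptococcus_giganteus, Triticum_sapiens, Vulpes_elegans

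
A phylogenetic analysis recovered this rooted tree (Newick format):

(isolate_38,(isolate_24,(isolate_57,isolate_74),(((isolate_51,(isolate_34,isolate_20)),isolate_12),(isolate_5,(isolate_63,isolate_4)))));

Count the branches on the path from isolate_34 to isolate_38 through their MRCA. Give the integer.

7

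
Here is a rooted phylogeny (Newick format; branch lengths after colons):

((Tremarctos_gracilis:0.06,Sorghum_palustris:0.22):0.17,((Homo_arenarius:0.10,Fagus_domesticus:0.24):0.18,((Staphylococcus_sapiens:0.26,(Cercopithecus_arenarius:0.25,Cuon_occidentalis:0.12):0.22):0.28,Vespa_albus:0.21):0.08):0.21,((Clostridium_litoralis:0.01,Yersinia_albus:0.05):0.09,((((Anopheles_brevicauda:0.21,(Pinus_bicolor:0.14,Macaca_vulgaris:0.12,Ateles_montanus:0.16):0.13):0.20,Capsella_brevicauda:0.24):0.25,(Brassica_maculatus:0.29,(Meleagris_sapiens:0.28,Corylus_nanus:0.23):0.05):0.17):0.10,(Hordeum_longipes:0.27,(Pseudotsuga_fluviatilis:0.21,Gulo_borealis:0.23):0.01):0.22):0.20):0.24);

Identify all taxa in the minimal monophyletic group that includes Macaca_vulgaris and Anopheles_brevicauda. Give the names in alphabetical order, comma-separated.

Tracing Macaca_vulgaris: it sits inside (Pinus_bicolor,Macaca_vulgaris,Ateles_montanus).
Tracing Anopheles_brevicauda: it sits inside (Anopheles_brevicauda,(Pinus_bicolor,Macaca_vulgaris,Ateles_montanus)).
The smallest clade enclosing both is (Anopheles_brevicauda,(Pinus_bicolor,Macaca_vulgaris,Ateles_montanus)); the answer is its 4 terminal taxa in alphabetical order.

Anopheles_brevicauda, Ateles_montanus, Macaca_vulgaris, Pinus_bicolor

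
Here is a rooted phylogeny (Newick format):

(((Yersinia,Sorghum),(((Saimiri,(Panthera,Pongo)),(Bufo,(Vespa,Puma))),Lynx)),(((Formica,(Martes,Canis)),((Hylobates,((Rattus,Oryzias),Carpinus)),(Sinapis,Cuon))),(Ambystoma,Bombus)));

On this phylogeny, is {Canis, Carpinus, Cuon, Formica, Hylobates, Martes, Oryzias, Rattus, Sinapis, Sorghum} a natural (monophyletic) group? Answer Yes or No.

No

The MRCA of the listed taxa is the root, so the smallest clade containing them is the whole tree.
That clade also contains Ambystoma, Bombus, Bufo, Lynx, Panthera, Pongo, Puma, Saimiri, Vespa, Yersinia, which are not in the proposed group, so the group is not monophyletic.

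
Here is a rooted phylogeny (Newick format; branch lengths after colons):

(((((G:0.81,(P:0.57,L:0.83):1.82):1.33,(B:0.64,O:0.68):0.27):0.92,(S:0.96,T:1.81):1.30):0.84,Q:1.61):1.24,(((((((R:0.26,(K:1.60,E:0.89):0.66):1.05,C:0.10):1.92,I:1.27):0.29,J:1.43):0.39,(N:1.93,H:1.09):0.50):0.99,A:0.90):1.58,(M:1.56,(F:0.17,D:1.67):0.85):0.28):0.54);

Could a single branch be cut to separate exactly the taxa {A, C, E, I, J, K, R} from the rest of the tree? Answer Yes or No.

No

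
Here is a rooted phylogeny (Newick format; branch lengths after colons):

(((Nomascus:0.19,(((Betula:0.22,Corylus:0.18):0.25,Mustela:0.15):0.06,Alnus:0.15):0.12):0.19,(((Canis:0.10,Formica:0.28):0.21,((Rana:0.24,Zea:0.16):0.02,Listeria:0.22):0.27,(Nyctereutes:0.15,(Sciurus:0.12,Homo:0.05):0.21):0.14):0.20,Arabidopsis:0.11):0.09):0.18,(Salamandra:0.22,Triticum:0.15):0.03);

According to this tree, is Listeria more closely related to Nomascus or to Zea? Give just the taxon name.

Zea

The MRCA of Listeria and Zea subtends ((Rana,Zea),Listeria) (3 taxa).
The MRCA of Listeria and Nomascus subtends ((Nomascus,(((Betula,Corylus),Mustela),Alnus)),(((Canis,Formica),((Rana,Zea),Listeria),(Nyctereutes,(Sciurus,Homo))),Arabidopsis)) (14 taxa).
The first is nested inside the second, so Listeria shares a more recent common ancestor with Zea.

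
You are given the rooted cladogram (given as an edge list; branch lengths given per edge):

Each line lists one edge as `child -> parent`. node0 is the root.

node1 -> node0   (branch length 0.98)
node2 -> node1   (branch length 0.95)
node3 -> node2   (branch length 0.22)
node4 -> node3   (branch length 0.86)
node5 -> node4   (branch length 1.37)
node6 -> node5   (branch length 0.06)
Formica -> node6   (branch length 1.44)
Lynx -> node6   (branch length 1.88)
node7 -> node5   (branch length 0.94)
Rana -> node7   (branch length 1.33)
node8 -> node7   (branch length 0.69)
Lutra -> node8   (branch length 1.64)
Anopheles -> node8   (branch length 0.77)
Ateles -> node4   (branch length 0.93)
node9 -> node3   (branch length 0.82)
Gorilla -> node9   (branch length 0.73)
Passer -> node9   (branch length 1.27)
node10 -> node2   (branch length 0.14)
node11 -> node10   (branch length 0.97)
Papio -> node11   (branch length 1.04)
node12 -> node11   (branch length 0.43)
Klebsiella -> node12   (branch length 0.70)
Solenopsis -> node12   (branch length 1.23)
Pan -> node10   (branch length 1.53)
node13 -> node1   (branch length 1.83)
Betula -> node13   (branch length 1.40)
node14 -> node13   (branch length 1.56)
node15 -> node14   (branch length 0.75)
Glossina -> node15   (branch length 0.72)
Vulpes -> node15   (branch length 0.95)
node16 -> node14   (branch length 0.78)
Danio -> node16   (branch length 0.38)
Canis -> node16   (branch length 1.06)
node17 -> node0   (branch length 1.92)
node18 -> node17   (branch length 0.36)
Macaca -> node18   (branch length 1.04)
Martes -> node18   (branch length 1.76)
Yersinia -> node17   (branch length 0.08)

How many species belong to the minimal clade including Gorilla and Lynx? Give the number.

8

The MRCA of Gorilla and Lynx is the node subtending ((((Formica,Lynx),(Rana,(Lutra,Anopheles))),Ateles),(Gorilla,Passer)).
That clade contains 8 terminal taxa: Anopheles, Ateles, Formica, Gorilla, Lutra, Lynx, Passer, Rana.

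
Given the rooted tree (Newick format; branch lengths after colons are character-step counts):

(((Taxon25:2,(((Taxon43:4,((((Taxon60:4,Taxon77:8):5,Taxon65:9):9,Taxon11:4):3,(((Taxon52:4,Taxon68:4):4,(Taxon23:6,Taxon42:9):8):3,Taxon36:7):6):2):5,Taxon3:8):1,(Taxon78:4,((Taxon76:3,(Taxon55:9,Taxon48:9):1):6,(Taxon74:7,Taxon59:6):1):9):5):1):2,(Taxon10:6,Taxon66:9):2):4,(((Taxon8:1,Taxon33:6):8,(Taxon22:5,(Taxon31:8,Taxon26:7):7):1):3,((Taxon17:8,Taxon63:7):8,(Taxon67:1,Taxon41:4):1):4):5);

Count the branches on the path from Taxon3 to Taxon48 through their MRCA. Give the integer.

The MRCA of Taxon3 and Taxon48 is the node subtending (((Taxon43,((((Taxon60,Taxon77),Taxon65),Taxon11),(((Taxon52,Taxon68),(Taxon23,Taxon42)),Taxon36))),Taxon3),(Taxon78,((Taxon76,(Taxon55,Taxon48)),(Taxon74,Taxon59)))).
From Taxon3 up to that node: 2 branches. From Taxon48 up to the same node: 5 branches. Total: 2 + 5 = 7.

7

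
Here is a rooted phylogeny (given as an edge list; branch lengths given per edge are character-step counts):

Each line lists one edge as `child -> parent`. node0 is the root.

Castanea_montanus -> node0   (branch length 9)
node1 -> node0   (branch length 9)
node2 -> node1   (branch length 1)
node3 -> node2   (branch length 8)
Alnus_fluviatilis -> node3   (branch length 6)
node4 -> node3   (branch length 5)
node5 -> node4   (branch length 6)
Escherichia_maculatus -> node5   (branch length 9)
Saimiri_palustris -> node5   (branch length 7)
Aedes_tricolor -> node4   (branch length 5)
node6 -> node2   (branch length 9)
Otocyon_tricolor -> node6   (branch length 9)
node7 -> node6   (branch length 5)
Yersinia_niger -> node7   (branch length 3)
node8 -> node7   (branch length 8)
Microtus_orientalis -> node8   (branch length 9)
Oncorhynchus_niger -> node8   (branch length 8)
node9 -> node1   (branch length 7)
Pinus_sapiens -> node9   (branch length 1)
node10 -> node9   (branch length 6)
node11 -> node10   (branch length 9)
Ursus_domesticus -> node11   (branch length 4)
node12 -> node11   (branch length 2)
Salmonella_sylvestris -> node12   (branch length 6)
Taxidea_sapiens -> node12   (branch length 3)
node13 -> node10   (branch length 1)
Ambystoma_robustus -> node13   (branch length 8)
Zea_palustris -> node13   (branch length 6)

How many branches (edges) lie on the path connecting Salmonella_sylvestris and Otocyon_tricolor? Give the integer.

8

The MRCA of Salmonella_sylvestris and Otocyon_tricolor is the node subtending (((Alnus_fluviatilis,((Escherichia_maculatus,Saimiri_palustris),Aedes_tricolor)),(Otocyon_tricolor,(Yersinia_niger,(Microtus_orientalis,Oncorhynchus_niger)))),(Pinus_sapiens,((Ursus_domesticus,(Salmonella_sylvestris,Taxidea_sapiens)),(Ambystoma_robustus,Zea_palustris)))).
From Salmonella_sylvestris up to that node: 5 branches. From Otocyon_tricolor up to the same node: 3 branches. Total: 5 + 3 = 8.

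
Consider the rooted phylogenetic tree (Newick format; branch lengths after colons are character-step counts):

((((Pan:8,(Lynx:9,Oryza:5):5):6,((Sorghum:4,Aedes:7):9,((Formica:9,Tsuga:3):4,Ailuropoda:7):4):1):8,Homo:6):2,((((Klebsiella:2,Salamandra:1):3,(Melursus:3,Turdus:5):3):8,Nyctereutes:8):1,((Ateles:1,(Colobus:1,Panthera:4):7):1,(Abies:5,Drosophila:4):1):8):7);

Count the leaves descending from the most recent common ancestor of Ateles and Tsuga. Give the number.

The MRCA of Ateles and Tsuga is the root, so the clade is the entire tree.
That clade contains 19 terminal taxa: Abies, Aedes, Ailuropoda, Ateles, Colobus, Drosophila, Formica, Homo, Klebsiella, Lynx, Melursus, Nyctereutes, Oryza, Pan, Panthera, Salamandra, Sorghum, Tsuga, Turdus.

19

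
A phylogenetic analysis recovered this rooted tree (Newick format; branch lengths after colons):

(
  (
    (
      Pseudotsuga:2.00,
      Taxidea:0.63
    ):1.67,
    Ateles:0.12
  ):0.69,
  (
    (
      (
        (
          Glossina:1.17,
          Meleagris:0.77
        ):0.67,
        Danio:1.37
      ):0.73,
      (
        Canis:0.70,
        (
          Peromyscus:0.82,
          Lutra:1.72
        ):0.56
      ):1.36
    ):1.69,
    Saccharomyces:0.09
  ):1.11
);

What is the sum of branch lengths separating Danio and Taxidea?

7.89

The path runs Danio → … → MRCA → … → Taxidea; the MRCA is the root of the tree.
Branch lengths along that path: 1.37 + 0.73 + 1.69 + 1.11 + 0.69 + 1.67 + 0.63 = 7.89.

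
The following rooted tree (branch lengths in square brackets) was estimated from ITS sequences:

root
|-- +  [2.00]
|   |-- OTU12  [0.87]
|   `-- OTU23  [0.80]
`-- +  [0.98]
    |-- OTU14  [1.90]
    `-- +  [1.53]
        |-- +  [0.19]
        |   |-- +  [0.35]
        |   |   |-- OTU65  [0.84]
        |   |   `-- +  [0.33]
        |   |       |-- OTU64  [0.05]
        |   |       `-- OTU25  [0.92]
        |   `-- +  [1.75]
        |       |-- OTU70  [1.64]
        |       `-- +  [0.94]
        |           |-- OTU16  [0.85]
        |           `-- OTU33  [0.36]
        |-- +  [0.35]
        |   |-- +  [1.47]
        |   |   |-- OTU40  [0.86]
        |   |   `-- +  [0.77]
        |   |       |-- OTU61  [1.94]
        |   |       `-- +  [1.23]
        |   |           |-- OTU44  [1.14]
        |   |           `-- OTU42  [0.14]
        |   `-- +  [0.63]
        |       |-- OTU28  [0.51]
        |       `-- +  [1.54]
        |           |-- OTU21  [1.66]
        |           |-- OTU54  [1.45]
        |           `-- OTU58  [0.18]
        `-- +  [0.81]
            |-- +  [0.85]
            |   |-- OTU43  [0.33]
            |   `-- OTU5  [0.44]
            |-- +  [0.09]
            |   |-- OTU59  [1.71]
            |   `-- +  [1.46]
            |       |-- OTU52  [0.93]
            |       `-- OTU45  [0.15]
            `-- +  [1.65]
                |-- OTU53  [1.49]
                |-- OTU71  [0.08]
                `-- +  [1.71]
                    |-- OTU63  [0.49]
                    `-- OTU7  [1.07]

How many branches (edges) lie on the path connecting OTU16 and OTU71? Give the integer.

7

The MRCA of OTU16 and OTU71 is the node subtending (((OTU65,(OTU64,OTU25)),(OTU70,(OTU16,OTU33))),((OTU40,(OTU61,(OTU44,OTU42))),(OTU28,(OTU21,OTU54,OTU58))),((OTU43,OTU5),(OTU59,(OTU52,OTU45)),(OTU53,OTU71,(OTU63,OTU7)))).
From OTU16 up to that node: 4 branches. From OTU71 up to the same node: 3 branches. Total: 4 + 3 = 7.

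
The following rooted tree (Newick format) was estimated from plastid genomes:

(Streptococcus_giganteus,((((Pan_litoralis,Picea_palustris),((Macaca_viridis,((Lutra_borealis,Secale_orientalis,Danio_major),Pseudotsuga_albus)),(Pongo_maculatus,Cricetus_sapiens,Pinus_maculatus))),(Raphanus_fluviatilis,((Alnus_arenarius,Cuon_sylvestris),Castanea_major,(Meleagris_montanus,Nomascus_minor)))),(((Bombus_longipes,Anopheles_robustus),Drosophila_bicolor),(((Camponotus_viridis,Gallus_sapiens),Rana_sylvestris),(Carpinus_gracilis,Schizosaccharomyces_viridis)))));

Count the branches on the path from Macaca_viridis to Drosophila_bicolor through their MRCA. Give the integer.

The MRCA of Macaca_viridis and Drosophila_bicolor is the node subtending ((((Pan_litoralis,Picea_palustris),((Macaca_viridis,((Lutra_borealis,Secale_orientalis,Danio_major),Pseudotsuga_albus)),(Pongo_maculatus,Cricetus_sapiens,Pinus_maculatus))),(Raphanus_fluviatilis,((Alnus_arenarius,Cuon_sylvestris),Castanea_major,(Meleagris_montanus,Nomascus_minor)))),(((Bombus_longipes,Anopheles_robustus),Drosophila_bicolor),(((Camponotus_viridis,Gallus_sapiens),Rana_sylvestris),(Carpinus_gracilis,Schizosaccharomyces_viridis)))).
From Macaca_viridis up to that node: 5 branches. From Drosophila_bicolor up to the same node: 3 branches. Total: 5 + 3 = 8.

8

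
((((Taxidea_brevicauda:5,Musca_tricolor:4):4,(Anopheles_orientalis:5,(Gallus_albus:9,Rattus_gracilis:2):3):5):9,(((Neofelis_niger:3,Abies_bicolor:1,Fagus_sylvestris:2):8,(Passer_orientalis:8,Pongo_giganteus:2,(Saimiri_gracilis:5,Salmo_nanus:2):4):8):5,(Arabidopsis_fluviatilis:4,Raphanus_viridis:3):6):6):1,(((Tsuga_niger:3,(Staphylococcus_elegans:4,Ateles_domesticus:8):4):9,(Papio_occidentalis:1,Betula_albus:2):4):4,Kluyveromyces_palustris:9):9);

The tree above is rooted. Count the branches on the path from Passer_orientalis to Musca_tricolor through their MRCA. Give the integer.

The MRCA of Passer_orientalis and Musca_tricolor is the node subtending (((Taxidea_brevicauda,Musca_tricolor),(Anopheles_orientalis,(Gallus_albus,Rattus_gracilis))),(((Neofelis_niger,Abies_bicolor,Fagus_sylvestris),(Passer_orientalis,Pongo_giganteus,(Saimiri_gracilis,Salmo_nanus))),(Arabidopsis_fluviatilis,Raphanus_viridis))).
From Passer_orientalis up to that node: 4 branches. From Musca_tricolor up to the same node: 3 branches. Total: 4 + 3 = 7.

7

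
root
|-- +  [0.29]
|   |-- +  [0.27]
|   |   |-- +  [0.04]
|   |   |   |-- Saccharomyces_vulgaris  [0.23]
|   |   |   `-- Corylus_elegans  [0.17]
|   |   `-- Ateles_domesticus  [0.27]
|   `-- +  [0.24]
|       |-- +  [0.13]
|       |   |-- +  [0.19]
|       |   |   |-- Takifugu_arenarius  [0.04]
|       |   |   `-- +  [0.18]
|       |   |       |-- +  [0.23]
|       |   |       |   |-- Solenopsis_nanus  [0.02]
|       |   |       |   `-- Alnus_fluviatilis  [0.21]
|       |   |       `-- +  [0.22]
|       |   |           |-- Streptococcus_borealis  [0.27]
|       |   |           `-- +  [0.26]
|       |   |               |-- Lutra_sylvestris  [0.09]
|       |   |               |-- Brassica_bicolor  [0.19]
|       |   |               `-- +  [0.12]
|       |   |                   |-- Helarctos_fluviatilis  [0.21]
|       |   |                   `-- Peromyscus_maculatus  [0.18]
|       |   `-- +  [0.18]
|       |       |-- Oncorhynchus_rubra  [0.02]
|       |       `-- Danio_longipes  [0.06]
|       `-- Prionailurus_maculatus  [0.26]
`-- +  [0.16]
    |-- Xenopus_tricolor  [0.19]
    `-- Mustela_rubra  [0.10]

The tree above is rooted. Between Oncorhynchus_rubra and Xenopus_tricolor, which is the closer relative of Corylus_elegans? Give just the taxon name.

The MRCA of Corylus_elegans and Oncorhynchus_rubra subtends (((Saccharomyces_vulgaris,Corylus_elegans),Ateles_domesticus),(((Takifugu_arenarius,((Solenopsis_nanus,Alnus_fluviatilis),(Streptococcus_borealis,(Lutra_sylvestris,Brassica_bicolor,(Helarctos_fluviatilis,Peromyscus_maculatus))))),(Oncorhynchus_rubra,Danio_longipes)),Prionailurus_maculatus)) (14 taxa).
The MRCA of Corylus_elegans and Xenopus_tricolor is the root, subtending the entire tree (16 taxa).
The first is nested inside the second, so Corylus_elegans shares a more recent common ancestor with Oncorhynchus_rubra.

Oncorhynchus_rubra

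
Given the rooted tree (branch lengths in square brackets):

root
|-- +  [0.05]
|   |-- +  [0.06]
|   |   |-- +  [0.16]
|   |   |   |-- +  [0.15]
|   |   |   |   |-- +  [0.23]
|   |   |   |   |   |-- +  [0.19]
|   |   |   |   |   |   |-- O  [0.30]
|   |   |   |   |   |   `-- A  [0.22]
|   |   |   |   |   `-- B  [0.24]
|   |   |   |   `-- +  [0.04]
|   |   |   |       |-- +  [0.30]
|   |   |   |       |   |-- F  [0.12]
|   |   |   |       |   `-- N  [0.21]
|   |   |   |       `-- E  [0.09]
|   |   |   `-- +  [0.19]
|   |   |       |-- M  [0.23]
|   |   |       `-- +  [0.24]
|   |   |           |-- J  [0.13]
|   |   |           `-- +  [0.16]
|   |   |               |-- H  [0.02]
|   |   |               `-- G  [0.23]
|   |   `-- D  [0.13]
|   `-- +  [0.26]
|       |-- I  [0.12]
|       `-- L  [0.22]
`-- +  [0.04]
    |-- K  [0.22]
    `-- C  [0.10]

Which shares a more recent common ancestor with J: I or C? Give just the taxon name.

The MRCA of J and I subtends ((((((O,A),B),((F,N),E)),(M,(J,(H,G)))),D),(I,L)) (13 taxa).
The MRCA of J and C is the root, subtending the entire tree (15 taxa).
The first is nested inside the second, so J shares a more recent common ancestor with I.

I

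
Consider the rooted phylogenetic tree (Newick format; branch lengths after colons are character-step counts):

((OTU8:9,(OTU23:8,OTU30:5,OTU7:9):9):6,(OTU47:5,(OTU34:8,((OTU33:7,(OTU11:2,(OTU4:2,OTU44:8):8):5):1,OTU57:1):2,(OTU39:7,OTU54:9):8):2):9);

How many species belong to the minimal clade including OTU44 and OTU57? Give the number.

The MRCA of OTU44 and OTU57 is the node subtending ((OTU33,(OTU11,(OTU4,OTU44))),OTU57).
That clade contains 5 terminal taxa: OTU11, OTU33, OTU4, OTU44, OTU57.

5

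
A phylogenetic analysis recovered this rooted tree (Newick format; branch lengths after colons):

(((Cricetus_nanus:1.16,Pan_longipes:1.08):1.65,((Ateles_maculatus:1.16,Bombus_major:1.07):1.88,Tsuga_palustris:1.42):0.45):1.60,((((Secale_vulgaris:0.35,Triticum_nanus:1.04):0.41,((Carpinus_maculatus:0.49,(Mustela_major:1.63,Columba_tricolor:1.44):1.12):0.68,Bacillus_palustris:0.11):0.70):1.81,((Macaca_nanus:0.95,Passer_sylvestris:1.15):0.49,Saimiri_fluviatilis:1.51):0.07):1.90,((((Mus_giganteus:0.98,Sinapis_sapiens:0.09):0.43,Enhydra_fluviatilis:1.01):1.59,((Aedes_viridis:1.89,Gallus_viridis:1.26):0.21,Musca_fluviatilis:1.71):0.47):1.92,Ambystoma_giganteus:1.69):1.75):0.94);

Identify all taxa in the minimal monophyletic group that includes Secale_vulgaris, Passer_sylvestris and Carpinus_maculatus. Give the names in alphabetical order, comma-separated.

Bacillus_palustris, Carpinus_maculatus, Columba_tricolor, Macaca_nanus, Mustela_major, Passer_sylvestris, Saimiri_fluviatilis, Secale_vulgaris, Triticum_nanus

Tracing Secale_vulgaris: it sits inside (Secale_vulgaris,Triticum_nanus).
Tracing Passer_sylvestris: it sits inside (Macaca_nanus,Passer_sylvestris).
Tracing Carpinus_maculatus: it sits inside (Carpinus_maculatus,(Mustela_major,Columba_tricolor)).
The smallest clade enclosing all 3 is (((Secale_vulgaris,Triticum_nanus),((Carpinus_maculatus,(Mustela_major,Columba_tricolor)),Bacillus_palustris)),((Macaca_nanus,Passer_sylvestris),Saimiri_fluviatilis)); the answer is its 9 terminal taxa in alphabetical order.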